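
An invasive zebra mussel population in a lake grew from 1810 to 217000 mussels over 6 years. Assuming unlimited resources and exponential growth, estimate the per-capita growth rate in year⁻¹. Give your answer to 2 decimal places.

From N(t) = N₀·e^(rt): e^(r·6) = 217000/1810 = 119.89.
r·6 = ln(119.89) = 4.7866, so r = 4.7866/6 = 0.79776.

0.80 per year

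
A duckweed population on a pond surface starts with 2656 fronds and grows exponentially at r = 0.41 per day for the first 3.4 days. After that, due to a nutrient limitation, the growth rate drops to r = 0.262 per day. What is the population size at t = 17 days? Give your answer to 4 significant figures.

377700 fronds

Phase 1: N(3.4) = 2656·e^(0.41×3.4) = 2656·e^1.394 = 10706.2.
Phase 2 runs for 17 − 3.4 = 13.6 days at r = 0.262.
N(17) = 10706.2·e^(0.262×13.6) = 10706.2·e^3.563 = 377670.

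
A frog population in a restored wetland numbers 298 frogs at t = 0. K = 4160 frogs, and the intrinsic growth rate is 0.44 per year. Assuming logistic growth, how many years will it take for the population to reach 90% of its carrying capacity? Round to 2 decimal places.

10.82 years

A = (K − N₀)/N₀ = (4160 − 298)/298 = 12.96.
Solve 4160/(1 + 12.96·e^(−0.44t)) = 3744: 1 + 12.96·e^(−0.44t) = 1.1111, so e^(−0.44t) = 0.00857357.
−0.44·t = ln(0.00857357) = -4.7591, so t = 4.7591/0.44 = 10.816.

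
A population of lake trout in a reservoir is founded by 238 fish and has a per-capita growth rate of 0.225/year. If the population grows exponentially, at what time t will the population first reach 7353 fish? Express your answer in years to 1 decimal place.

15.2 years

Set N₀·e^(rt) = 7353: e^(0.225·t) = 7353/238 = 30.895.
0.225·t = ln(30.895) = 3.4306, so t = 3.4306/0.225 = 15.247.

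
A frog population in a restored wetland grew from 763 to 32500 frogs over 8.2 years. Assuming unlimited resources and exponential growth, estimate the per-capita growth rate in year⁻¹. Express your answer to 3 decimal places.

From N(t) = N₀·e^(rt): e^(r·8.2) = 32500/763 = 42.595.
r·8.2 = ln(42.595) = 3.7517, so r = 3.7517/8.2 = 0.45753.

0.458 per year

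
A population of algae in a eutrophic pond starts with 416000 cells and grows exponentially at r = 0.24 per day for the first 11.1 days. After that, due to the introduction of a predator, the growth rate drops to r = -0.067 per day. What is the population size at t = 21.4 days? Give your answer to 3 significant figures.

2990000 cells

Phase 1: N(11.1) = 416000·e^(0.24×11.1) = 416000·e^2.664 = 5.971093×10^6.
Phase 2 runs for 21.4 − 11.1 = 10.3 days at r = -0.067.
N(21.4) = 5.971093×10^6·e^(-0.067×10.3) = 5.971093×10^6·e^-0.6901 = 2.994658×10^6.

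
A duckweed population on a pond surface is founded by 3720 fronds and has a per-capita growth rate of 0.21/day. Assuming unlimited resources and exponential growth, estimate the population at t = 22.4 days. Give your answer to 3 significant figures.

411000 fronds

N(t) = N₀·e^(rt) = 3720 × e^(0.21×22.4) = 3720 × e^4.704.
e^4.704 ≈ 110.39, so N ≈ 3720 × 110.39 = 410643.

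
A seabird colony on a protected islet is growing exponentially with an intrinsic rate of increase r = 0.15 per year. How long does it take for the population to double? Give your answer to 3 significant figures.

Doubling time t_d = ln(2)/r = 0.6931/0.15 = 4.621.

4.62 years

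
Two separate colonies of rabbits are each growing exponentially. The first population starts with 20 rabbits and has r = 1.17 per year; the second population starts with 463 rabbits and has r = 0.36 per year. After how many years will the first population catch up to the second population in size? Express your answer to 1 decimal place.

3.9 years

Set 20·e^(1.17t) = 463·e^(0.36t).
e^((1.17 − 0.36)t) = 463/20 → e^(0.81·t) = 23.15.
0.81·t = ln(23.15) = 3.142, so t = 3.142/0.81 = 3.879.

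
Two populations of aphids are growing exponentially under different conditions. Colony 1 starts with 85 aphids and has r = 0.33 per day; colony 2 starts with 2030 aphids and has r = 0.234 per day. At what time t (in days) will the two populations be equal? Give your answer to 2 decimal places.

33.05 days

Set 85·e^(0.33t) = 2030·e^(0.234t).
e^((0.33 − 0.234)t) = 2030/85 → e^(0.096·t) = 23.882.
0.096·t = ln(23.882) = 3.1731, so t = 3.1731/0.096 = 33.054.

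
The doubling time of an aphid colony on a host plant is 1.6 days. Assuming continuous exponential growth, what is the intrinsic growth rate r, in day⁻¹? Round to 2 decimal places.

r = ln(2)/t_d = 0.6931/1.6 = 0.43322.

0.43 per day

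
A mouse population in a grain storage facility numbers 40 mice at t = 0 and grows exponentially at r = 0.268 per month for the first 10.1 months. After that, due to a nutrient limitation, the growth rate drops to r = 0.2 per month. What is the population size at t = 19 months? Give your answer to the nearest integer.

3553 mice

Phase 1: N(10.1) = 40·e^(0.268×10.1) = 40·e^2.707 = 599.25.
Phase 2 runs for 19 − 10.1 = 8.9 months at r = 0.2.
N(19) = 599.25·e^(0.2×8.9) = 599.25·e^1.78 = 3553.47.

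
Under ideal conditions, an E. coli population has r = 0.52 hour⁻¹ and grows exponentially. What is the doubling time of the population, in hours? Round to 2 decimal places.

1.33 hours

Doubling time t_d = ln(2)/r = 0.6931/0.52 = 1.333.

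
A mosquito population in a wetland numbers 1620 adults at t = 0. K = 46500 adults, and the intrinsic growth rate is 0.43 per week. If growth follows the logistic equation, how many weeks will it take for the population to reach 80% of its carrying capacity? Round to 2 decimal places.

A = (K − N₀)/N₀ = (46500 − 1620)/1620 = 27.704.
Solve 46500/(1 + 27.704·e^(−0.43t)) = 37200: 1 + 27.704·e^(−0.43t) = 1.25, so e^(−0.43t) = 0.00902406.
−0.43·t = ln(0.00902406) = -4.7079, so t = 4.7079/0.43 = 10.949.

10.95 weeks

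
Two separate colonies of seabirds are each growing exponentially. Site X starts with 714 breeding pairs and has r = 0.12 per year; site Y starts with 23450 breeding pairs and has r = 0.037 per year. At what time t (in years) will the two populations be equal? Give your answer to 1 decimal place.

Set 714·e^(0.12t) = 23450·e^(0.037t).
e^((0.12 − 0.037)t) = 23450/714 → e^(0.083·t) = 32.843.
0.083·t = ln(32.843) = 3.4917, so t = 3.4917/0.083 = 42.069.

42.1 years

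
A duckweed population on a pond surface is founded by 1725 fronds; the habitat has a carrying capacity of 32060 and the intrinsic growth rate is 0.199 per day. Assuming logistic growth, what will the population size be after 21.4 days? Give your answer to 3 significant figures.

A = (K − N₀)/N₀ = (32060 − 1725)/1725 = 17.586.
N(t) = K/(1 + A·e^(−rt)) = 32060/(1 + 17.586×e^(−0.199×21.4)).
e^(−4.259) = 0.014142; denominator = 1 + 17.586×0.014142 = 1.2487.
N = 32060/1.2487 = 25674.8.

25700 fronds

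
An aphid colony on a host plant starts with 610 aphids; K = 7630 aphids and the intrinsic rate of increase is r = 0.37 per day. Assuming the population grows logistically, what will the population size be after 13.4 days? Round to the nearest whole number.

A = (K − N₀)/N₀ = (7630 − 610)/610 = 11.508.
N(t) = K/(1 + A·e^(−rt)) = 7630/(1 + 11.508×e^(−0.37×13.4)).
e^(−4.958) = 0.007027; denominator = 1 + 11.508×0.007027 = 1.0809.
N = 7630/1.0809 = 7059.14.

7059 aphids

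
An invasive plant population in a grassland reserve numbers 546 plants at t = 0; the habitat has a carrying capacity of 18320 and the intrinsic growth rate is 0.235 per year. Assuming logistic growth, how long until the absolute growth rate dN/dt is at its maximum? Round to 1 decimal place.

Logistic growth is fastest at N = K/2 = 9160.
A = (K − N₀)/N₀ = 32.553. Set K/(1 + A·e^(−rt)) = K/2 → A·e^(−rt) = 1.
e^(−0.235t) = 1/32.553 = 0.030719, so t = ln(32.553)/0.235 = 3.4829/0.235 = 14.821.

14.8 years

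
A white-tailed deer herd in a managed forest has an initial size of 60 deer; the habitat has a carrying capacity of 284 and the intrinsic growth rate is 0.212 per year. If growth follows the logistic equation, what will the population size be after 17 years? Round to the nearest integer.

258 deer

A = (K − N₀)/N₀ = (284 − 60)/60 = 3.7333.
N(t) = K/(1 + A·e^(−rt)) = 284/(1 + 3.7333×e^(−0.212×17)).
e^(−3.604) = 0.027215; denominator = 1 + 3.7333×0.027215 = 1.1016.
N = 284/1.1016 = 257.807.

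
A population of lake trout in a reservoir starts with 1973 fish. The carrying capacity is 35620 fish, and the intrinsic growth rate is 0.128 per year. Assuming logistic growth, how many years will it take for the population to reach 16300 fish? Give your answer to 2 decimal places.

A = (K − N₀)/N₀ = (35620 − 1973)/1973 = 17.054.
Solve 35620/(1 + 17.054·e^(−0.128t)) = 16300: 1 + 17.054·e^(−0.128t) = 2.1853, so e^(−0.128t) = 0.0695025.
−0.128·t = ln(0.0695025) = -2.6664, so t = 2.6664/0.128 = 20.831.

20.83 years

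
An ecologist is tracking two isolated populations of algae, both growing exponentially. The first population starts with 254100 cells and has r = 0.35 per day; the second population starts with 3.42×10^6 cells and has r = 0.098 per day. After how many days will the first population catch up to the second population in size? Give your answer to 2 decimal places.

Set 254100·e^(0.35t) = 3.42×10^6·e^(0.098t).
e^((0.35 − 0.098)t) = 3.42×10^6/254100 → e^(0.252·t) = 13.459.
0.252·t = ln(13.459) = 2.5997, so t = 2.5997/0.252 = 10.316.

10.32 days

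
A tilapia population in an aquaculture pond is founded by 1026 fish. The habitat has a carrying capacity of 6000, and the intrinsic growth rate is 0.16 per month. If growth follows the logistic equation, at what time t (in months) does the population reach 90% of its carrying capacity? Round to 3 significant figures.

23.6 months

A = (K − N₀)/N₀ = (6000 − 1026)/1026 = 4.848.
Solve 6000/(1 + 4.848·e^(−0.16t)) = 5400: 1 + 4.848·e^(−0.16t) = 1.1111, so e^(−0.16t) = 0.0229192.
−0.16·t = ln(0.0229192) = -3.7758, so t = 3.7758/0.16 = 23.599.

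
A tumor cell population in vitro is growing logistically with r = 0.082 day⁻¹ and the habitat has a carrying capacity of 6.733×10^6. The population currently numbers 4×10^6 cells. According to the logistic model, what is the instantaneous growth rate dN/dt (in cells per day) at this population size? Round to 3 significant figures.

133000 cells per day

dN/dt = rN(1 − N/K) = 0.082 × 4×10^6 × (1 − 4×10^6/6.733×10^6).
1 − 4×10^6/6.733×10^6 = 0.40591; dN/dt = 0.082 × 4×10^6 × 0.40591 = 1.33139×10^5.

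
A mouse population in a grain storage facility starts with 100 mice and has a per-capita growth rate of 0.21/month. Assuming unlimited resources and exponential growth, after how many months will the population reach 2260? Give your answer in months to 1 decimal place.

Set N₀·e^(rt) = 2260: e^(0.21·t) = 2260/100 = 22.6.
0.21·t = ln(22.6) = 3.1179, so t = 3.1179/0.21 = 14.847.

14.8 months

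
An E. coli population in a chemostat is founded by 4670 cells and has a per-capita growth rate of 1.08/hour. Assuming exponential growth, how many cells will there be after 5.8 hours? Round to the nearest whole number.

N(t) = N₀·e^(rt) = 4670 × e^(1.08×5.8) = 4670 × e^6.264.
e^6.264 ≈ 525.32, so N ≈ 4670 × 525.32 = 2.453226×10^6.

2453226 cells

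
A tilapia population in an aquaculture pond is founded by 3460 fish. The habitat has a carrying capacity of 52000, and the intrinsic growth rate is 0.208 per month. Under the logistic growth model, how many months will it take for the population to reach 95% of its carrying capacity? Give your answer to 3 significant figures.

A = (K − N₀)/N₀ = (52000 − 3460)/3460 = 14.029.
Solve 52000/(1 + 14.029·e^(−0.208t)) = 49400: 1 + 14.029·e^(−0.208t) = 1.0526, so e^(−0.208t) = 0.00375165.
−0.208·t = ln(0.00375165) = -5.5856, so t = 5.5856/0.208 = 26.854.

26.9 months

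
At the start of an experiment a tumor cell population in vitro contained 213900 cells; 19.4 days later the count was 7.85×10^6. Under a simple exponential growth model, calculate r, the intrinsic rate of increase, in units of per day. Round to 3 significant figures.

From N(t) = N₀·e^(rt): e^(r·19.4) = 7.85×10^6/213900 = 36.699.
r·19.4 = ln(36.699) = 3.6028, so r = 3.6028/19.4 = 0.18571.

0.186 per day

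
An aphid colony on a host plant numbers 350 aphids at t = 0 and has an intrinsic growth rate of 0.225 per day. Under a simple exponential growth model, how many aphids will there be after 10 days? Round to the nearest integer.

3321 aphids

N(t) = N₀·e^(rt) = 350 × e^(0.225×10) = 350 × e^2.25.
e^2.25 ≈ 9.4877, so N ≈ 350 × 9.4877 = 3320.71.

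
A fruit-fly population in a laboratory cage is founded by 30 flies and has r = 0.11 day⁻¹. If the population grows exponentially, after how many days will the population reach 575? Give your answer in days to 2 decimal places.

Set N₀·e^(rt) = 575: e^(0.11·t) = 575/30 = 19.167.
0.11·t = ln(19.167) = 2.9532, so t = 2.9532/0.11 = 26.847.

26.85 days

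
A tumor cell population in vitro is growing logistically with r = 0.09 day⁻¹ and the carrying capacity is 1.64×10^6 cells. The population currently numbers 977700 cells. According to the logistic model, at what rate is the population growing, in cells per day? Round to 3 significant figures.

35500 cells per day

dN/dt = rN(1 − N/K) = 0.09 × 977700 × (1 − 977700/1.64×10^6).
1 − 977700/1.64×10^6 = 0.40384; dN/dt = 0.09 × 977700 × 0.40384 = 35535.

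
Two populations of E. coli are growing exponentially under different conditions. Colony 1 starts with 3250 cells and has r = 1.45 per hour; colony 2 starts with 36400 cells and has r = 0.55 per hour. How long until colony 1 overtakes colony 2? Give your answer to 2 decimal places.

2.68 hours

Set 3250·e^(1.45t) = 36400·e^(0.55t).
e^((1.45 − 0.55)t) = 36400/3250 → e^(0.9·t) = 11.2.
0.9·t = ln(11.2) = 2.4159, so t = 2.4159/0.9 = 2.6843.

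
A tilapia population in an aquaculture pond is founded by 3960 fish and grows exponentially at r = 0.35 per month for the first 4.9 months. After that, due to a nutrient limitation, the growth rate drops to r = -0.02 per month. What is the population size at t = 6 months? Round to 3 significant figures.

21500 fish

Phase 1: N(4.9) = 3960·e^(0.35×4.9) = 3960·e^1.715 = 22004.4.
Phase 2 runs for 6 − 4.9 = 1.1 months at r = -0.02.
N(6) = 22004.4·e^(-0.02×1.1) = 22004.4·e^-0.022 = 21525.6.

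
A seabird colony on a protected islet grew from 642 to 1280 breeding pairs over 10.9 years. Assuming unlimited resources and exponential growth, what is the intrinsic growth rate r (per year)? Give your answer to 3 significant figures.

From N(t) = N₀·e^(rt): e^(r·10.9) = 1280/642 = 1.9938.
r·10.9 = ln(1.9938) = 0.69003, so r = 0.69003/10.9 = 0.063305.

0.0633 per year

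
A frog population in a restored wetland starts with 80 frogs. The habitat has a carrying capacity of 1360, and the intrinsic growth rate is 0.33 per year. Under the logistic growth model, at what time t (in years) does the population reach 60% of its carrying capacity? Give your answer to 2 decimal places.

A = (K − N₀)/N₀ = (1360 − 80)/80 = 16.
Solve 1360/(1 + 16·e^(−0.33t)) = 816: 1 + 16·e^(−0.33t) = 1.6667, so e^(−0.33t) = 0.0416667.
−0.33·t = ln(0.0416667) = -3.1781, so t = 3.1781/0.33 = 9.6305.

9.63 years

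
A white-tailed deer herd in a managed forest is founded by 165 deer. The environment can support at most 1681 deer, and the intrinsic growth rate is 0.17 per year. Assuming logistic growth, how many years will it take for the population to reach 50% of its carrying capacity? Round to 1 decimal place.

13.0 years

A = (K − N₀)/N₀ = (1681 − 165)/165 = 9.1879.
Solve 1681/(1 + 9.1879·e^(−0.17t)) = 840.5: 1 + 9.1879·e^(−0.17t) = 2, so e^(−0.17t) = 0.108839.
−0.17·t = ln(0.108839) = -2.2179, so t = 2.2179/0.17 = 13.046.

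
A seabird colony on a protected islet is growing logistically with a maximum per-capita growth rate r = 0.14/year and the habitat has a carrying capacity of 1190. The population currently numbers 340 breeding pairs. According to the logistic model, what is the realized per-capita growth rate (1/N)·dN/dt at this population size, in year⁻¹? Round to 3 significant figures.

0.100 per year

(1/N)·dN/dt = r(1 − N/K) = 0.14 × (1 − 340/1190).
= 0.14 × 0.71429 = 0.1.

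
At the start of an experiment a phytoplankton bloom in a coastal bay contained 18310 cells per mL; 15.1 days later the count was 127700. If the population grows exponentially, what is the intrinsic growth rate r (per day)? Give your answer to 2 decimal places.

0.13 per day

From N(t) = N₀·e^(rt): e^(r·15.1) = 127700/18310 = 6.9743.
r·15.1 = ln(6.9743) = 1.9422, so r = 1.9422/15.1 = 0.12862.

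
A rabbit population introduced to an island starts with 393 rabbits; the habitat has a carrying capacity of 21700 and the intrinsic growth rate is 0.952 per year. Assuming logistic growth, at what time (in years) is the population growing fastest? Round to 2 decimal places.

4.19 years

Logistic growth is fastest at N = K/2 = 10850.
A = (K − N₀)/N₀ = 54.216. Set K/(1 + A·e^(−rt)) = K/2 → A·e^(−rt) = 1.
e^(−0.952t) = 1/54.216 = 0.0184446, so t = ln(54.216)/0.952 = 3.993/0.952 = 4.1943.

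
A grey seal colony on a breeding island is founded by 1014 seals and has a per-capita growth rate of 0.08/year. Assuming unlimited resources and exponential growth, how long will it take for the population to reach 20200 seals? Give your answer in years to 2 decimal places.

Set N₀·e^(rt) = 20200: e^(0.08·t) = 20200/1014 = 19.921.
0.08·t = ln(19.921) = 2.9918, so t = 2.9918/0.08 = 37.397.

37.40 years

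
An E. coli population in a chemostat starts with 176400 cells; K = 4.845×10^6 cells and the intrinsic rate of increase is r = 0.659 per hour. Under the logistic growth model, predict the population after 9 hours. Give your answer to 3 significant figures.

A = (K − N₀)/N₀ = (4.845×10^6 − 176400)/176400 = 26.466.
N(t) = K/(1 + A·e^(−rt)) = 4.845×10^6/(1 + 26.466×e^(−0.659×9)).
e^(−5.931) = 0.0026558; denominator = 1 + 26.466×0.0026558 = 1.0703.
N = 4.845×10^6/1.0703 = 4.526815×10^6.

4530000 cells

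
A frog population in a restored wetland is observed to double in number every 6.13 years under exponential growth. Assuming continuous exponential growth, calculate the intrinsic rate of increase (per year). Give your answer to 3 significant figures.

0.113 per year

r = ln(2)/t_d = 0.6931/6.13 = 0.11307.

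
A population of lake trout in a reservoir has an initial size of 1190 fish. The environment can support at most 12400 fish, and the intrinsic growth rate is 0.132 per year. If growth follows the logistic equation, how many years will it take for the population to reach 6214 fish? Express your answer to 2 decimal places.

A = (K − N₀)/N₀ = (12400 − 1190)/1190 = 9.4202.
Solve 12400/(1 + 9.4202·e^(−0.132t)) = 6214: 1 + 9.4202·e^(−0.132t) = 1.9955, so e^(−0.132t) = 0.105677.
−0.132·t = ln(0.105677) = -2.2474, so t = 2.2474/0.132 = 17.026.

17.03 years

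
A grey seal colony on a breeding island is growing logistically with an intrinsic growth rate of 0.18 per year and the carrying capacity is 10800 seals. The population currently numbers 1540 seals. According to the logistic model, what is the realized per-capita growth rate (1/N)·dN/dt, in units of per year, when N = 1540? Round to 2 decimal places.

(1/N)·dN/dt = r(1 − N/K) = 0.18 × (1 − 1540/10800).
= 0.18 × 0.85741 = 0.15433.

0.15 per year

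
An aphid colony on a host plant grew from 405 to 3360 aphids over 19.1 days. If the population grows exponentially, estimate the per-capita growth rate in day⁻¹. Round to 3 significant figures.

0.111 per day

From N(t) = N₀·e^(rt): e^(r·19.1) = 3360/405 = 8.2963.
r·19.1 = ln(8.2963) = 2.1158, so r = 2.1158/19.1 = 0.11078.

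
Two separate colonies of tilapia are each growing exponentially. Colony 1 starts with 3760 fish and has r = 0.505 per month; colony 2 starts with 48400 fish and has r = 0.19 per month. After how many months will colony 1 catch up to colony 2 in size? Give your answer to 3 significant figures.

Set 3760·e^(0.505t) = 48400·e^(0.19t).
e^((0.505 − 0.19)t) = 48400/3760 → e^(0.315·t) = 12.872.
0.315·t = ln(12.872) = 2.5551, so t = 2.5551/0.315 = 8.1114.

8.11 months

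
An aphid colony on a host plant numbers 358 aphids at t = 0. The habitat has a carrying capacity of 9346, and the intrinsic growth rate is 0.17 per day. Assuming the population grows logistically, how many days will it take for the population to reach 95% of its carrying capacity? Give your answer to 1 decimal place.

A = (K − N₀)/N₀ = (9346 − 358)/358 = 25.106.
Solve 9346/(1 + 25.106·e^(−0.17t)) = 8878.7: 1 + 25.106·e^(−0.17t) = 1.0526, so e^(−0.17t) = 0.00209636.
−0.17·t = ln(0.00209636) = -6.1676, so t = 6.1676/0.17 = 36.28.

36.3 days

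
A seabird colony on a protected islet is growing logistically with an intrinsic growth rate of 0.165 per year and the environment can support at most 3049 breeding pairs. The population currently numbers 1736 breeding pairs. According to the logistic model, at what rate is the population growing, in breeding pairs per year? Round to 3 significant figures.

dN/dt = rN(1 − N/K) = 0.165 × 1736 × (1 − 1736/3049).
1 − 1736/3049 = 0.43063; dN/dt = 0.165 × 1736 × 0.43063 = 123.35.

123 breeding pairs per year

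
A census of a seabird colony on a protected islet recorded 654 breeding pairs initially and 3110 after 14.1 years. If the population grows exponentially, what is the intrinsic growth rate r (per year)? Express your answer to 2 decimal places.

From N(t) = N₀·e^(rt): e^(r·14.1) = 3110/654 = 4.7554.
r·14.1 = ln(4.7554) = 1.5593, so r = 1.5593/14.1 = 0.11059.

0.11 per year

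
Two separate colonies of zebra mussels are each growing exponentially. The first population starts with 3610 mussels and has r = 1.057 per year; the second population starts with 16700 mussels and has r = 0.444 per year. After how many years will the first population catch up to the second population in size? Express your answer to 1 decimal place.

Set 3610·e^(1.057t) = 16700·e^(0.444t).
e^((1.057 − 0.444)t) = 16700/3610 → e^(0.613·t) = 4.626.
0.613·t = ln(4.626) = 1.5317, so t = 1.5317/0.613 = 2.4987.

2.5 years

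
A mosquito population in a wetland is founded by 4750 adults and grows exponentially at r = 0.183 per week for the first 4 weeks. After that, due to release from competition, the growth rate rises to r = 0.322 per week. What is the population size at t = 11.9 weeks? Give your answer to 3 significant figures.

126000 adults

Phase 1: N(4) = 4750·e^(0.183×4) = 4750·e^0.732 = 9876.37.
Phase 2 runs for 11.9 − 4 = 7.9 weeks at r = 0.322.
N(11.9) = 9876.37·e^(0.322×7.9) = 9876.37·e^2.544 = 125706.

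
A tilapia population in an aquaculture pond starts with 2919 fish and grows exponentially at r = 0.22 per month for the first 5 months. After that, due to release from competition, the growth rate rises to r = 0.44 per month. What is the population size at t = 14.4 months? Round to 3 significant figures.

Phase 1: N(5) = 2919·e^(0.22×5) = 2919·e^1.1 = 8769.16.
Phase 2 runs for 14.4 − 5 = 9.4 months at r = 0.44.
N(14.4) = 8769.16·e^(0.44×9.4) = 8769.16·e^4.136 = 548530.

549000 fish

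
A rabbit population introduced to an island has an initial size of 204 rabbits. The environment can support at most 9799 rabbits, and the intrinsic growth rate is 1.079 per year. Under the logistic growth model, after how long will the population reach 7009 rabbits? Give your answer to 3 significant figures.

A = (K − N₀)/N₀ = (9799 − 204)/204 = 47.034.
Solve 9799/(1 + 47.034·e^(−1.079t)) = 7009: 1 + 47.034·e^(−1.079t) = 1.3981, so e^(−1.079t) = 0.00846318.
−1.079·t = ln(0.00846318) = -4.772, so t = 4.772/1.079 = 4.4226.

4.42 years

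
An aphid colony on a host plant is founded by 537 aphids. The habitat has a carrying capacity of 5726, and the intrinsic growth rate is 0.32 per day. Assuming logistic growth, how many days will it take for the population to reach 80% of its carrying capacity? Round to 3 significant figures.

11.4 days

A = (K − N₀)/N₀ = (5726 − 537)/537 = 9.6629.
Solve 5726/(1 + 9.6629·e^(−0.32t)) = 4580.8: 1 + 9.6629·e^(−0.32t) = 1.25, so e^(−0.32t) = 0.025872.
−0.32·t = ln(0.025872) = -3.6546, so t = 3.6546/0.32 = 11.421.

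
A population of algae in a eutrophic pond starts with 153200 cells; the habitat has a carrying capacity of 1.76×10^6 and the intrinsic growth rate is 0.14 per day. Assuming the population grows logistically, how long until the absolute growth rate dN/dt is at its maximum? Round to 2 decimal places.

16.79 days

Logistic growth is fastest at N = K/2 = 880000.
A = (K − N₀)/N₀ = 10.488. Set K/(1 + A·e^(−rt)) = K/2 → A·e^(−rt) = 1.
e^(−0.14t) = 1/10.488 = 0.0953448, so t = ln(10.488)/0.14 = 2.3503/0.14 = 16.788.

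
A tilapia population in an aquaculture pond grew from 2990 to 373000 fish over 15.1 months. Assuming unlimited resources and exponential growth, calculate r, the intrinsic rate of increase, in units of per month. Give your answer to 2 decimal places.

From N(t) = N₀·e^(rt): e^(r·15.1) = 373000/2990 = 124.75.
r·15.1 = ln(124.75) = 4.8263, so r = 4.8263/15.1 = 0.31962.

0.32 per month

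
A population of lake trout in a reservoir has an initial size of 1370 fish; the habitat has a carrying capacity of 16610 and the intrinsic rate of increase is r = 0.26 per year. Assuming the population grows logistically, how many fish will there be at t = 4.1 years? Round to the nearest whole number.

A = (K − N₀)/N₀ = (16610 − 1370)/1370 = 11.124.
N(t) = K/(1 + A·e^(−rt)) = 16610/(1 + 11.124×e^(−0.26×4.1)).
e^(−1.066) = 0.34438; denominator = 1 + 11.124×0.34438 = 4.8309.
N = 16610/4.8309 = 3438.25.

3438 fish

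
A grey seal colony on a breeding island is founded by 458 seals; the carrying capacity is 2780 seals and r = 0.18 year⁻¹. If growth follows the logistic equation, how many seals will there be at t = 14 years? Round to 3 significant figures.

1970 seals

A = (K − N₀)/N₀ = (2780 − 458)/458 = 5.0699.
N(t) = K/(1 + A·e^(−rt)) = 2780/(1 + 5.0699×e^(−0.18×14)).
e^(−2.52) = 0.08046; denominator = 1 + 5.0699×0.08046 = 1.4079.
N = 2780/1.4079 = 1974.54.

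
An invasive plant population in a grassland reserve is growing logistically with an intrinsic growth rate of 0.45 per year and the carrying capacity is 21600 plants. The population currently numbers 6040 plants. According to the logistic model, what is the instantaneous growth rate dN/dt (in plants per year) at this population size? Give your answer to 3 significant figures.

dN/dt = rN(1 − N/K) = 0.45 × 6040 × (1 − 6040/21600).
1 − 6040/21600 = 0.72037; dN/dt = 0.45 × 6040 × 0.72037 = 1958.

1960 plants per year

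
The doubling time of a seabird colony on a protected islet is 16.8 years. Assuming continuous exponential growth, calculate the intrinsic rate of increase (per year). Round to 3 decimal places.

0.041 per year

r = ln(2)/t_d = 0.6931/16.8 = 0.041259.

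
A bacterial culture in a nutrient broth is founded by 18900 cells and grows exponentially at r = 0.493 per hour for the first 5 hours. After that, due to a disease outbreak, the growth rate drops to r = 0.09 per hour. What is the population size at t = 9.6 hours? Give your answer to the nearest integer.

336353 cells

Phase 1: N(5) = 18900·e^(0.493×5) = 18900·e^2.465 = 222330.
Phase 2 runs for 9.6 − 5 = 4.6 hours at r = 0.09.
N(9.6) = 222330·e^(0.09×4.6) = 222330·e^0.414 = 336353.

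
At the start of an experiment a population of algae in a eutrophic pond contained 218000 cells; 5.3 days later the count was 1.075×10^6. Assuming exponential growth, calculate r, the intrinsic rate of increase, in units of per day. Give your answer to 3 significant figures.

0.301 per day

From N(t) = N₀·e^(rt): e^(r·5.3) = 1.075×10^6/218000 = 4.9312.
r·5.3 = ln(4.9312) = 1.5956, so r = 1.5956/5.3 = 0.30105.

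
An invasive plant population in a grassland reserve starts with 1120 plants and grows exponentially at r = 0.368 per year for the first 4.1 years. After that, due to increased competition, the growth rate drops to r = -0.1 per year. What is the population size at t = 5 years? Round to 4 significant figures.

Phase 1: N(4.1) = 1120·e^(0.368×4.1) = 1120·e^1.509 = 5063.86.
Phase 2 runs for 5 − 4.1 = 0.9 years at r = -0.1.
N(5) = 5063.86·e^(-0.1×0.9) = 5063.86·e^-0.09 = 4628.02.

4628 plants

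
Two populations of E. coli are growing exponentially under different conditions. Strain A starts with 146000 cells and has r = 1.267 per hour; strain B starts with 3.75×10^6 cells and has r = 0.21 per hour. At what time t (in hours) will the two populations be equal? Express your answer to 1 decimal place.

Set 146000·e^(1.267t) = 3.75×10^6·e^(0.21t).
e^((1.267 − 0.21)t) = 3.75×10^6/146000 → e^(1.057·t) = 25.685.
1.057·t = ln(25.685) = 3.2459, so t = 3.2459/1.057 = 3.0709.

3.1 hours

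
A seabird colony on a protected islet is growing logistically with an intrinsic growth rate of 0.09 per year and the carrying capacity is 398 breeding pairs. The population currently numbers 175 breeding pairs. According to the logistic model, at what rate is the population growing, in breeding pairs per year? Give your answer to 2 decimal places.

8.82 breeding pairs per year

dN/dt = rN(1 − N/K) = 0.09 × 175 × (1 − 175/398).
1 − 175/398 = 0.5603; dN/dt = 0.09 × 175 × 0.5603 = 8.8247.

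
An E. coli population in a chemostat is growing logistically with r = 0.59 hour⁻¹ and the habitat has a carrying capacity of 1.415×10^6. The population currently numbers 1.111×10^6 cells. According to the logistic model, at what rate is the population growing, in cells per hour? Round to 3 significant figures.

dN/dt = rN(1 − N/K) = 0.59 × 1.111×10^6 × (1 − 1.111×10^6/1.415×10^6).
1 − 1.111×10^6/1.415×10^6 = 0.21484; dN/dt = 0.59 × 1.111×10^6 × 0.21484 = 1.40826×10^5.

141000 cells per hour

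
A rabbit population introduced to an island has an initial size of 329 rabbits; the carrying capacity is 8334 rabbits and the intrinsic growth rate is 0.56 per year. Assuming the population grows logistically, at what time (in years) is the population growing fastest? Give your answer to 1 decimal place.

5.7 years

Logistic growth is fastest at N = K/2 = 4167.
A = (K − N₀)/N₀ = 24.331. Set K/(1 + A·e^(−rt)) = K/2 → A·e^(−rt) = 1.
e^(−0.56t) = 1/24.331 = 0.0410993, so t = ln(24.331)/0.56 = 3.1918/0.56 = 5.6996.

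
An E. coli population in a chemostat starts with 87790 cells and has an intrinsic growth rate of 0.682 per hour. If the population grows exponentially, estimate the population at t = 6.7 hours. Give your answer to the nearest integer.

8470524 cells

N(t) = N₀·e^(rt) = 87790 × e^(0.682×6.7) = 87790 × e^4.569.
e^4.569 ≈ 96.486, so N ≈ 87790 × 96.486 = 8.470524×10^6.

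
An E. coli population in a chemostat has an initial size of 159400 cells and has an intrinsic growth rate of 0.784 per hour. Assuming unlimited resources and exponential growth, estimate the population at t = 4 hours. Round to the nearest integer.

N(t) = N₀·e^(rt) = 159400 × e^(0.784×4) = 159400 × e^3.136.
e^3.136 ≈ 23.012, so N ≈ 159400 × 23.012 = 3.668055×10^6.

3668055 cells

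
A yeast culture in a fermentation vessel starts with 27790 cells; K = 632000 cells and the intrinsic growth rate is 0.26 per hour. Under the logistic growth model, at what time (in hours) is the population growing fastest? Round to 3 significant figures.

11.8 hours

Logistic growth is fastest at N = K/2 = 316000.
A = (K − N₀)/N₀ = 21.742. Set K/(1 + A·e^(−rt)) = K/2 → A·e^(−rt) = 1.
e^(−0.26t) = 1/21.742 = 0.0459939, so t = ln(21.742)/0.26 = 3.0792/0.26 = 11.843.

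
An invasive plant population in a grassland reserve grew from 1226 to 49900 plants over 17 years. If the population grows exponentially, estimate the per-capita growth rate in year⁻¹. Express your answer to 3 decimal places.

From N(t) = N₀·e^(rt): e^(r·17) = 49900/1226 = 40.701.
r·17 = ln(40.701) = 3.7063, so r = 3.7063/17 = 0.21802.

0.218 per year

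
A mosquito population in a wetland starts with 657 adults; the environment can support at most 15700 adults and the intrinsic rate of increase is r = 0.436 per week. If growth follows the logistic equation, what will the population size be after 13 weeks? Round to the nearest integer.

A = (K − N₀)/N₀ = (15700 − 657)/657 = 22.896.
N(t) = K/(1 + A·e^(−rt)) = 15700/(1 + 22.896×e^(−0.436×13)).
e^(−5.668) = 0.0034548; denominator = 1 + 22.896×0.0034548 = 1.0791.
N = 15700/1.0791 = 14549.1.

14549 adults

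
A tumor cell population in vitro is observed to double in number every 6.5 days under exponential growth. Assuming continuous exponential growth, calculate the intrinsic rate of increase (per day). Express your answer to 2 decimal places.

0.11 per day

r = ln(2)/t_d = 0.6931/6.5 = 0.10664.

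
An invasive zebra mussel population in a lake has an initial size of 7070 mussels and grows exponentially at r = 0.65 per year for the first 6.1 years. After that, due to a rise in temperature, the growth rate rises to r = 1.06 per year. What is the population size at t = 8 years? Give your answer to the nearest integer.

2792969 mussels

Phase 1: N(6.1) = 7070·e^(0.65×6.1) = 7070·e^3.965 = 372732.
Phase 2 runs for 8 − 6.1 = 1.9 years at r = 1.06.
N(8) = 372732·e^(1.06×1.9) = 372732·e^2.014 = 2.792969×10^6.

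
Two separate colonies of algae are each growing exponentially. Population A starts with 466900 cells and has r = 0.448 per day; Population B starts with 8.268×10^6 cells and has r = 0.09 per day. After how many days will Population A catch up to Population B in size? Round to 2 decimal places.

Set 466900·e^(0.448t) = 8.268×10^6·e^(0.09t).
e^((0.448 − 0.09)t) = 8.268×10^6/466900 → e^(0.358·t) = 17.708.
0.358·t = ln(17.708) = 2.874, so t = 2.874/0.358 = 8.028.

8.03 days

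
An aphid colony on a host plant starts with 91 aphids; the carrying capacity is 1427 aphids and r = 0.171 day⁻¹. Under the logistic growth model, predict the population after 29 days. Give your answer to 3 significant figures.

A = (K − N₀)/N₀ = (1427 − 91)/91 = 14.681.
N(t) = K/(1 + A·e^(−rt)) = 1427/(1 + 14.681×e^(−0.171×29)).
e^(−4.959) = 0.0070199; denominator = 1 + 14.681×0.0070199 = 1.1031.
N = 1427/1.1031 = 1293.67.

1290 aphids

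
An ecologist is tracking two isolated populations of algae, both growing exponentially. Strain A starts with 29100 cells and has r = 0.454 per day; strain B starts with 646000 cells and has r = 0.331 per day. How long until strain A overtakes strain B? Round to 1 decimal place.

25.2 days

Set 29100·e^(0.454t) = 646000·e^(0.331t).
e^((0.454 − 0.331)t) = 646000/29100 → e^(0.123·t) = 22.199.
0.123·t = ln(22.199) = 3.1001, so t = 3.1001/0.123 = 25.204.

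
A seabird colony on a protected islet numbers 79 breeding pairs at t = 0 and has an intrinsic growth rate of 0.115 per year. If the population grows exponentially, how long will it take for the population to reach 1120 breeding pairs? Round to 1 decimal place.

Set N₀·e^(rt) = 1120: e^(0.115·t) = 1120/79 = 14.177.
0.115·t = ln(14.177) = 2.6516, so t = 2.6516/0.115 = 23.058.

23.1 years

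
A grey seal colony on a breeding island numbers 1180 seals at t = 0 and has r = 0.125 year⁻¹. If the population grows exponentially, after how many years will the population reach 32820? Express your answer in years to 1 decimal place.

Set N₀·e^(rt) = 32820: e^(0.125·t) = 32820/1180 = 27.814.
0.125·t = ln(27.814) = 3.3255, so t = 3.3255/0.125 = 26.604.

26.6 years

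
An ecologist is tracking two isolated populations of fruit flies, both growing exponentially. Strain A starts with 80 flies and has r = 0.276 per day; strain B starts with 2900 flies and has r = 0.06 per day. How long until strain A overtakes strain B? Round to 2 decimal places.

16.62 days

Set 80·e^(0.276t) = 2900·e^(0.06t).
e^((0.276 − 0.06)t) = 2900/80 → e^(0.216·t) = 36.25.
0.216·t = ln(36.25) = 3.5904, so t = 3.5904/0.216 = 16.622.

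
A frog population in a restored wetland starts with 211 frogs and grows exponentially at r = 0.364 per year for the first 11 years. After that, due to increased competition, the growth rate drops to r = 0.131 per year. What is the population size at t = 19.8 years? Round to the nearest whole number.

36631 frogs

Phase 1: N(11) = 211·e^(0.364×11) = 211·e^4.004 = 11566.4.
Phase 2 runs for 19.8 − 11 = 8.8 years at r = 0.131.
N(19.8) = 11566.4·e^(0.131×8.8) = 11566.4·e^1.153 = 36631.3.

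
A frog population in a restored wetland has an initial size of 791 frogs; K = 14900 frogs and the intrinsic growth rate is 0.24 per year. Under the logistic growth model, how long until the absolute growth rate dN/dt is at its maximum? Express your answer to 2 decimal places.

12.01 years

Logistic growth is fastest at N = K/2 = 7450.
A = (K − N₀)/N₀ = 17.837. Set K/(1 + A·e^(−rt)) = K/2 → A·e^(−rt) = 1.
e^(−0.24t) = 1/17.837 = 0.0560635, so t = ln(17.837)/0.24 = 2.8813/0.24 = 12.005.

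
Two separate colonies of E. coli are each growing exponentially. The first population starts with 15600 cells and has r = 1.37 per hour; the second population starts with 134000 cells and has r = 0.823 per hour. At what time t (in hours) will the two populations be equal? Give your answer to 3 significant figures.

3.93 hours

Set 15600·e^(1.37t) = 134000·e^(0.823t).
e^((1.37 − 0.823)t) = 134000/15600 → e^(0.547·t) = 8.5897.
0.547·t = ln(8.5897) = 2.1506, so t = 2.1506/0.547 = 3.9316.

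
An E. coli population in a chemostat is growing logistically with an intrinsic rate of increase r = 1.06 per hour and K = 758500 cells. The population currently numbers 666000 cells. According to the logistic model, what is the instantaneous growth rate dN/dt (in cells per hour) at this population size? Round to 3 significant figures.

86100 cells per hour

dN/dt = rN(1 − N/K) = 1.06 × 666000 × (1 − 666000/758500).
1 − 666000/758500 = 0.12195; dN/dt = 1.06 × 666000 × 0.12195 = 86093.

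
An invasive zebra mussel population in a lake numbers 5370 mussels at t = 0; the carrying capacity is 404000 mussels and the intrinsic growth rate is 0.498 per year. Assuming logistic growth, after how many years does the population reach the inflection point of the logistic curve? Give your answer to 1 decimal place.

8.6 years

Logistic growth is fastest at N = K/2 = 202000.
A = (K − N₀)/N₀ = 74.233. Set K/(1 + A·e^(−rt)) = K/2 → A·e^(−rt) = 1.
e^(−0.498t) = 1/74.233 = 0.0134711, so t = ln(74.233)/0.498 = 4.3072/0.498 = 8.649.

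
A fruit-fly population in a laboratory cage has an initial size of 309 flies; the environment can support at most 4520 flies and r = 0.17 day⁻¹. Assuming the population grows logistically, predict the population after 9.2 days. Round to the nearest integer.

A = (K − N₀)/N₀ = (4520 − 309)/309 = 13.628.
N(t) = K/(1 + A·e^(−rt)) = 4520/(1 + 13.628×e^(−0.17×9.2)).
e^(−1.564) = 0.2093; denominator = 1 + 13.628×0.2093 = 3.8523.
N = 4520/3.8523 = 1173.34.

1173 flies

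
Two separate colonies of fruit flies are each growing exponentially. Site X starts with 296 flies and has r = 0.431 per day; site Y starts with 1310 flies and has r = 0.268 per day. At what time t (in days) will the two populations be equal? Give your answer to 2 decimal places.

9.13 days

Set 296·e^(0.431t) = 1310·e^(0.268t).
e^((0.431 − 0.268)t) = 1310/296 → e^(0.163·t) = 4.4257.
0.163·t = ln(4.4257) = 1.4874, so t = 1.4874/0.163 = 9.1253.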